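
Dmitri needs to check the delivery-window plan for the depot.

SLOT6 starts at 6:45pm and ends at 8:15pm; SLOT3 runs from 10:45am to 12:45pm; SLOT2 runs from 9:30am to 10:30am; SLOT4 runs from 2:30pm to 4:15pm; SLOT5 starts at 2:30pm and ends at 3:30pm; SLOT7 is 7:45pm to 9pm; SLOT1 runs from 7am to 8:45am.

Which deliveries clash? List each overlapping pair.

Check each pair: they overlap iff neither finishes before the other starts.
Sorted by start: SLOT1, SLOT2, SLOT3, SLOT4, SLOT5, SLOT6, SLOT7.
SLOT2 starts after SLOT1 ends, so nothing later overlaps SLOT1 either.
SLOT3 starts after SLOT2 ends, so nothing later overlaps SLOT2 either.
SLOT4 starts after SLOT3 ends, so nothing later overlaps SLOT3 either.
SLOT5 starts before SLOT4 ends → SLOT4 and SLOT5 overlap.
SLOT6 starts after SLOT4 ends, so nothing later overlaps SLOT4 either.
SLOT6 starts after SLOT5 ends, so nothing later overlaps SLOT5 either.
SLOT7 starts before SLOT6 ends → SLOT6 and SLOT7 overlap.

SLOT4 & SLOT5, SLOT6 & SLOT7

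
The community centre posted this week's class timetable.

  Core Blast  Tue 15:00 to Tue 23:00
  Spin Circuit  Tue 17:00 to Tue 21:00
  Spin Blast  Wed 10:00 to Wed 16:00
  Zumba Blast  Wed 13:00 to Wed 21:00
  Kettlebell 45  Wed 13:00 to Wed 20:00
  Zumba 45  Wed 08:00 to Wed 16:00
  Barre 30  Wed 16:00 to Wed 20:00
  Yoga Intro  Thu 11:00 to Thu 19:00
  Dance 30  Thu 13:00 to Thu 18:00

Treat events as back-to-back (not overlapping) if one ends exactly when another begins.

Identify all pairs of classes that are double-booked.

Barre 30 & Kettlebell 45, Barre 30 & Zumba Blast, Core Blast & Spin Circuit, Dance 30 & Yoga Intro, Kettlebell 45 & Spin Blast, Kettlebell 45 & Zumba 45, Kettlebell 45 & Zumba Blast, Spin Blast & Zumba 45, Spin Blast & Zumba Blast, Zumba 45 & Zumba Blast

Sorted by start: Core Blast, Spin Circuit, Zumba 45, Spin Blast, Zumba Blast, Kettlebell 45, Barre 30, Yoga Intro, Dance 30.
Spin Circuit starts before Core Blast ends → Core Blast and Spin Circuit overlap.
Zumba 45 starts after Core Blast ends; Core Blast is clear from here.
Zumba 45 starts after Spin Circuit ends; Spin Circuit is clear from here.
Spin Blast starts before Zumba 45 ends → Zumba 45 and Spin Blast overlap.
Zumba Blast starts before Zumba 45 ends → Zumba 45 and Zumba Blast overlap.
Kettlebell 45 starts before Zumba 45 ends → Zumba 45 and Kettlebell 45 overlap.
Barre 30 starts exactly when Zumba 45 ends (back-to-back, no overlap); Zumba 45 is clear from here.
Zumba Blast starts before Spin Blast ends → Spin Blast and Zumba Blast overlap.
Kettlebell 45 starts before Spin Blast ends → Spin Blast and Kettlebell 45 overlap.
Barre 30 starts exactly when Spin Blast ends (back-to-back, no overlap); Spin Blast is clear from here.
Kettlebell 45 starts before Zumba Blast ends → Zumba Blast and Kettlebell 45 overlap.
Barre 30 starts before Zumba Blast ends → Zumba Blast and Barre 30 overlap.
Yoga Intro starts after Zumba Blast ends; Zumba Blast is clear from here.
Barre 30 starts before Kettlebell 45 ends → Kettlebell 45 and Barre 30 overlap.
Yoga Intro starts after Kettlebell 45 ends; Kettlebell 45 is clear from here.
Yoga Intro starts after Barre 30 ends; Barre 30 is clear from here.
Dance 30 starts before Yoga Intro ends → Yoga Intro and Dance 30 overlap.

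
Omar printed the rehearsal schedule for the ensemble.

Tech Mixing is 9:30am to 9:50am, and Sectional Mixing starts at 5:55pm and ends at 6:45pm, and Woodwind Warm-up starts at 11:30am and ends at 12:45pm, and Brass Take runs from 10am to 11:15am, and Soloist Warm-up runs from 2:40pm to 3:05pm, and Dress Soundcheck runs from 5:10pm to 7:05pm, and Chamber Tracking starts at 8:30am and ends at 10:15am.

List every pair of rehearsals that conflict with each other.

Two intervals overlap when each starts before the other ends.
Sorted by start: Chamber Tracking, Tech Mixing, Brass Take, Woodwind Warm-up, Soloist Warm-up, Dress Soundcheck, Sectional Mixing.
Tech Mixing starts before Chamber Tracking ends → Chamber Tracking and Tech Mixing overlap.
Brass Take starts before Chamber Tracking ends → Chamber Tracking and Brass Take overlap.
Woodwind Warm-up starts after Chamber Tracking ends, so Chamber Tracking has no further overlaps.
Brass Take starts after Tech Mixing ends, so Tech Mixing has no further overlaps.
Woodwind Warm-up starts after Brass Take ends, so Brass Take has no further overlaps.
Soloist Warm-up starts after Woodwind Warm-up ends, so Woodwind Warm-up has no further overlaps.
Dress Soundcheck starts after Soloist Warm-up ends, so Soloist Warm-up has no further overlaps.
Sectional Mixing starts before Dress Soundcheck ends → Dress Soundcheck and Sectional Mixing overlap.

Brass Take & Chamber Tracking, Chamber Tracking & Tech Mixing, Dress Soundcheck & Sectional Mixing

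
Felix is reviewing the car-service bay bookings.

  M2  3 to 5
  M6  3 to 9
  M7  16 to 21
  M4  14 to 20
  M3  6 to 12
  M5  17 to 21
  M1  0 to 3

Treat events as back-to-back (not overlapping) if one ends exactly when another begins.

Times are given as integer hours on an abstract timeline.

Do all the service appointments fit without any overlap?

No

Two intervals overlap when each starts before the other ends.
Sorted by start: M1, M2, M6, M3, M4, M7, M5.
M2 starts exactly when M1 ends (back-to-back, no overlap) — done with M1.
M6 starts before M2 ends → M2 and M6 overlap.
That's a conflict, so the schedule is not conflict-free.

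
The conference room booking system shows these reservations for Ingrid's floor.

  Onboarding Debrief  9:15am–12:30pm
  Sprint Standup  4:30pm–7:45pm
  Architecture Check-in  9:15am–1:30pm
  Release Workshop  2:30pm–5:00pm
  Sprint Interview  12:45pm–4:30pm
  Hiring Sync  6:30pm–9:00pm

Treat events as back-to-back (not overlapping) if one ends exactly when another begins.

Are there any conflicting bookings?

Yes

Sorted by start: Onboarding Debrief, Architecture Check-in, Sprint Interview, Release Workshop, Sprint Standup, Hiring Sync.
Architecture Check-in starts before Onboarding Debrief ends → Onboarding Debrief and Architecture Check-in overlap.
That's a conflict, so the schedule is not conflict-free.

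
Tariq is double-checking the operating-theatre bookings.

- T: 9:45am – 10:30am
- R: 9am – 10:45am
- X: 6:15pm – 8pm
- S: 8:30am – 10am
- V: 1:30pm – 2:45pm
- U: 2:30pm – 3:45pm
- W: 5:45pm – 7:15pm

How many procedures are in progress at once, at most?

3

Sweep the timeline, counting +1 at each start and −1 at each end (ends before starts at a tie):
8:30am start S → 1
9am start R → 2
9:45am start T → 3
10am end S → 2
10:30am end T → 1
10:45am end R → 0
1:30pm start V → 1
2:30pm start U → 2
2:45pm end V → 1
3:45pm end U → 0
5:45pm start W → 1
6:15pm start X → 2
7:15pm end W → 1
8pm end X → 0
Peak is 3, at 9:45am (R, S, T).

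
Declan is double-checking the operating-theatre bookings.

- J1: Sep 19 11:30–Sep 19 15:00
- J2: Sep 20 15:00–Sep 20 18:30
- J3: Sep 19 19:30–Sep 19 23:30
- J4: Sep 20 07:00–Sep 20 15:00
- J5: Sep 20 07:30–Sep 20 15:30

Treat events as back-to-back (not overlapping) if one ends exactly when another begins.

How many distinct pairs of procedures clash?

2

Sorted by start: J1, J3, J4, J5, J2.
J3 starts after J1 ends, so J1 has no further overlaps.
J4 starts after J3 ends, so J3 has no further overlaps.
J5 starts before J4 ends → J4 and J5 overlap.
J2 starts exactly when J4 ends (back-to-back, no overlap).
J2 starts before J5 ends → J5 and J2 overlap.
Overlapping pairs: J2 & J5, J4 & J5 — 2 in total.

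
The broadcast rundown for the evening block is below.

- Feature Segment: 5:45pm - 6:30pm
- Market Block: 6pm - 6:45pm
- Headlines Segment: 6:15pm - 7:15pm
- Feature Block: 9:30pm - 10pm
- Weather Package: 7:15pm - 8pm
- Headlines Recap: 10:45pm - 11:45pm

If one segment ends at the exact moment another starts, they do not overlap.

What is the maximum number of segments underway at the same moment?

Sort all start/end points and keep a running count:
5:45pm start Feature Segment → 1
6pm start Market Block → 2
6:15pm start Headlines Segment → 3
6:30pm end Feature Segment → 2
6:45pm end Market Block → 1
7:15pm end Headlines Segment → 0
7:15pm start Weather Package → 1
8pm end Weather Package → 0
9:30pm start Feature Block → 1
10pm end Feature Block → 0
10:45pm start Headlines Recap → 1
11:45pm end Headlines Recap → 0
Peak is 3, at 6:15pm (Feature Segment, Headlines Segment, Market Block).

3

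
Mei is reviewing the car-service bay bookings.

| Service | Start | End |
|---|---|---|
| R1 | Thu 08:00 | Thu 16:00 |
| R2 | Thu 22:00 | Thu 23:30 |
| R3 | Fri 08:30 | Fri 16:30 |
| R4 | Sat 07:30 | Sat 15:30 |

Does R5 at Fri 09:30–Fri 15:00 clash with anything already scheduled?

R1: ends Thu 16:00 at or before R5 starts Fri 09:30 → clear.
R2: ends Thu 23:30 at or before R5 starts Fri 09:30 → clear.
R3: starts Fri 08:30 before R5 ends Fri 15:00, and ends Fri 16:30 after R5 starts Fri 09:30 → overlap.
R4: starts Sat 07:30 at or after R5 ends Fri 15:00 → clear.
R5 overlaps R3.

Yes — it overlaps R3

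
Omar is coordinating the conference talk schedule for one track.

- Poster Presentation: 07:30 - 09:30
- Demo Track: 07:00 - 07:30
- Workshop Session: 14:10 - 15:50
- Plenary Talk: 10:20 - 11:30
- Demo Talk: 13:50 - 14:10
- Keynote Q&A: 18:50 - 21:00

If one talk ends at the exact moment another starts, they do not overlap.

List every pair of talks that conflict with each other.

Sorted by start: Demo Track, Poster Presentation, Plenary Talk, Demo Talk, Workshop Session, Keynote Q&A.
Poster Presentation starts exactly when Demo Track ends (back-to-back, no overlap), so nothing later overlaps Demo Track either.
Plenary Talk starts after Poster Presentation ends, so nothing later overlaps Poster Presentation either.
Demo Talk starts after Plenary Talk ends, so nothing later overlaps Plenary Talk either.
Workshop Session starts exactly when Demo Talk ends (back-to-back, no overlap), so nothing later overlaps Demo Talk either.
Keynote Q&A starts after Workshop Session ends.

none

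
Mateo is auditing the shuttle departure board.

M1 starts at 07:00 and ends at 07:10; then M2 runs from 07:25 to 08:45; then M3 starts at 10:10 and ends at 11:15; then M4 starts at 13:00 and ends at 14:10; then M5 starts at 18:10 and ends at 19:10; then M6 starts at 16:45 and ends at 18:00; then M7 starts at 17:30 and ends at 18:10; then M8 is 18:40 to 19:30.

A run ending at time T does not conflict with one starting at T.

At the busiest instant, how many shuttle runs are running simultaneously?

2

Sweep the timeline, counting +1 at each start and −1 at each end (ends before starts at a tie):
07:00 start M1 → 1
07:10 end M1 → 0
07:25 start M2 → 1
08:45 end M2 → 0
10:10 start M3 → 1
11:15 end M3 → 0
13:00 start M4 → 1
14:10 end M4 → 0
16:45 start M6 → 1
17:30 start M7 → 2
18:00 end M6 → 1
18:10 end M7 → 0
18:10 start M5 → 1
18:40 start M8 → 2
19:10 end M5 → 1
19:30 end M8 → 0
Peak is 2, at 17:30 (M6, M7).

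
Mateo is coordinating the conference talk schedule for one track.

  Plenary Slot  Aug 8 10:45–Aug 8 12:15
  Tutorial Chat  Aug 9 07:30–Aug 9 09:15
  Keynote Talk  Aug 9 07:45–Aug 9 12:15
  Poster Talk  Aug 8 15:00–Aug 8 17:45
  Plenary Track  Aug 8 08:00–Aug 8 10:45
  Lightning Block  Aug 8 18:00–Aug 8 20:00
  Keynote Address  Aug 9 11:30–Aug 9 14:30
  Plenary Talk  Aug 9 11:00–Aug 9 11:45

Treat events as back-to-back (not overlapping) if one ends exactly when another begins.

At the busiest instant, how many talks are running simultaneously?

3

Walk through starts and ends in time order (an end at T is processed before a start at T):
Aug 8 08:00 start Plenary Track → 1
Aug 8 10:45 end Plenary Track → 0
Aug 8 10:45 start Plenary Slot → 1
Aug 8 12:15 end Plenary Slot → 0
Aug 8 15:00 start Poster Talk → 1
Aug 8 17:45 end Poster Talk → 0
Aug 8 18:00 start Lightning Block → 1
Aug 8 20:00 end Lightning Block → 0
Aug 9 07:30 start Tutorial Chat → 1
Aug 9 07:45 start Keynote Talk → 2
Aug 9 09:15 end Tutorial Chat → 1
Aug 9 11:00 start Plenary Talk → 2
Aug 9 11:30 start Keynote Address → 3
Aug 9 11:45 end Plenary Talk → 2
Aug 9 12:15 end Keynote Talk → 1
Aug 9 14:30 end Keynote Address → 0
Peak is 3, at Aug 9 11:30 (Keynote Address, Keynote Talk, Plenary Talk).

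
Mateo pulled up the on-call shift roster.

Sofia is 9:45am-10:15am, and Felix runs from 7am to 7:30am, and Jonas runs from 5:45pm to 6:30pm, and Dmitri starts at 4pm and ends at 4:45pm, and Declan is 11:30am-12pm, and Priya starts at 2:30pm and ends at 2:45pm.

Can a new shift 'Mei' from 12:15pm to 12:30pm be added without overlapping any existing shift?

Yes — the slot is free

Felix: ends 7:30am at or before Mei starts 12:15pm → clear.
Sofia: ends 10:15am at or before Mei starts 12:15pm → clear.
Declan: ends 12pm at or before Mei starts 12:15pm → clear.
Priya: starts 2:30pm at or after Mei ends 12:30pm → clear.
Dmitri: starts 4pm at or after Mei ends 12:30pm → clear.
Jonas: starts 5:45pm at or after Mei ends 12:30pm → clear.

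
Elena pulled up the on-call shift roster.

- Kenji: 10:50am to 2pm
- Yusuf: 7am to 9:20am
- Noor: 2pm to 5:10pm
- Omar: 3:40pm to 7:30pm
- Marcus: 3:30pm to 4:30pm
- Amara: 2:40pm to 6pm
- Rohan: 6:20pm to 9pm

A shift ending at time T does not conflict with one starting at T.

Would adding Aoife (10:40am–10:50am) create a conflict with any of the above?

Yusuf: ends 9:20am at or before Aoife starts 10:40am → clear.
Kenji: starts 10:50am at or after Aoife ends 10:50am → clear.
Noor: starts 2pm at or after Aoife ends 10:50am → clear.
Amara: starts 2:40pm at or after Aoife ends 10:50am → clear.
Marcus: starts 3:30pm at or after Aoife ends 10:50am → clear.
Omar: starts 3:40pm at or after Aoife ends 10:50am → clear.
Rohan: starts 6:20pm at or after Aoife ends 10:50am → clear.

No — it doesn't clash with anything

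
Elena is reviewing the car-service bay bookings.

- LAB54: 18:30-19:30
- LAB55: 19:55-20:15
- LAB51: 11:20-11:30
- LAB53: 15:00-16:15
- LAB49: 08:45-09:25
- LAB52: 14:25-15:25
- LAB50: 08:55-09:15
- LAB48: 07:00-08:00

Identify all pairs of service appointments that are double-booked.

Sorted by start: LAB48, LAB49, LAB50, LAB51, LAB52, LAB53, LAB54, LAB55.
LAB49 starts after LAB48 ends — done with LAB48.
LAB50 starts before LAB49 ends → LAB49 and LAB50 overlap.
LAB51 starts after LAB49 ends — done with LAB49.
LAB51 starts after LAB50 ends — done with LAB50.
LAB52 starts after LAB51 ends — done with LAB51.
LAB53 starts before LAB52 ends → LAB52 and LAB53 overlap.
LAB54 starts after LAB52 ends — done with LAB52.
LAB54 starts after LAB53 ends — done with LAB53.
LAB55 starts after LAB54 ends.

LAB49 & LAB50, LAB52 & LAB53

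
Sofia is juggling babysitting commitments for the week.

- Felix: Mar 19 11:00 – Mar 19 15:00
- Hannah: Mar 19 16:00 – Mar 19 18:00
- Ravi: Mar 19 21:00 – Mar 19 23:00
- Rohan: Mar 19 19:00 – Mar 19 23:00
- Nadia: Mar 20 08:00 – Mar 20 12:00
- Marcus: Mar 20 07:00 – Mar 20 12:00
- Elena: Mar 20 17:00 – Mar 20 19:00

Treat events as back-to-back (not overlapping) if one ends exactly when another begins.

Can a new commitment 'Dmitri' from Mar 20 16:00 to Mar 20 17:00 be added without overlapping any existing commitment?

Yes — the slot is free

Felix: ends Mar 19 15:00 at or before Dmitri starts Mar 20 16:00 → clear.
Hannah: ends Mar 19 18:00 at or before Dmitri starts Mar 20 16:00 → clear.
Rohan: ends Mar 19 23:00 at or before Dmitri starts Mar 20 16:00 → clear.
Ravi: ends Mar 19 23:00 at or before Dmitri starts Mar 20 16:00 → clear.
Marcus: ends Mar 20 12:00 at or before Dmitri starts Mar 20 16:00 → clear.
Nadia: ends Mar 20 12:00 at or before Dmitri starts Mar 20 16:00 → clear.
Elena: starts Mar 20 17:00 at or after Dmitri ends Mar 20 17:00 → clear.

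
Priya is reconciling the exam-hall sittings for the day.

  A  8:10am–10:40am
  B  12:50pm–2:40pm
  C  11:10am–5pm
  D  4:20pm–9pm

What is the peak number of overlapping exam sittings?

Walk through starts and ends in time order (an end at T is processed before a start at T):
8:10am start A → 1
10:40am end A → 0
11:10am start C → 1
12:50pm start B → 2
2:40pm end B → 1
4:20pm start D → 2
5pm end C → 1
9pm end D → 0
Peak is 2, at 12:50pm (B, C).

2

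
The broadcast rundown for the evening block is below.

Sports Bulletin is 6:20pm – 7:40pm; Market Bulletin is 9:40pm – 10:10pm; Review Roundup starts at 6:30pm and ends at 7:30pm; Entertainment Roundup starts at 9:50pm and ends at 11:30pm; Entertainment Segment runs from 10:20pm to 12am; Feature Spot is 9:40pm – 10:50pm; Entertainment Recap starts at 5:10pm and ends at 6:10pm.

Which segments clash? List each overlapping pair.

Entertainment Roundup & Entertainment Segment, Entertainment Roundup & Feature Spot, Entertainment Roundup & Market Bulletin, Entertainment Segment & Feature Spot, Feature Spot & Market Bulletin, Review Roundup & Sports Bulletin

Sorted by start: Entertainment Recap, Sports Bulletin, Review Roundup, Feature Spot, Market Bulletin, Entertainment Roundup, Entertainment Segment.
Sports Bulletin starts after Entertainment Recap ends; Entertainment Recap is clear from here.
Review Roundup starts before Sports Bulletin ends → Sports Bulletin and Review Roundup overlap.
Feature Spot starts after Sports Bulletin ends; Sports Bulletin is clear from here.
Feature Spot starts after Review Roundup ends; Review Roundup is clear from here.
Market Bulletin starts before Feature Spot ends → Feature Spot and Market Bulletin overlap.
Entertainment Roundup starts before Feature Spot ends → Feature Spot and Entertainment Roundup overlap.
Entertainment Segment starts before Feature Spot ends → Feature Spot and Entertainment Segment overlap.
Entertainment Roundup starts before Market Bulletin ends → Market Bulletin and Entertainment Roundup overlap.
Entertainment Segment starts after Market Bulletin ends.
Entertainment Segment starts before Entertainment Roundup ends → Entertainment Roundup and Entertainment Segment overlap.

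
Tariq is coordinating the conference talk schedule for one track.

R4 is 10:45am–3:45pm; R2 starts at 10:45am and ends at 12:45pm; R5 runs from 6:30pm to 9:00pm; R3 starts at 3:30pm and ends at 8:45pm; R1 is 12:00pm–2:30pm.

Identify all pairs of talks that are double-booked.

R1 & R2, R1 & R4, R2 & R4, R3 & R4, R3 & R5

Sorted by start: R2, R4, R1, R3, R5.
R4 starts before R2 ends → R2 and R4 overlap.
R1 starts before R2 ends → R2 and R1 overlap.
R3 starts after R2 ends, so R2 has no further overlaps.
R1 starts before R4 ends → R4 and R1 overlap.
R3 starts before R4 ends → R4 and R3 overlap.
R5 starts after R4 ends.
R3 starts after R1 ends, so R1 has no further overlaps.
R5 starts before R3 ends → R3 and R5 overlap.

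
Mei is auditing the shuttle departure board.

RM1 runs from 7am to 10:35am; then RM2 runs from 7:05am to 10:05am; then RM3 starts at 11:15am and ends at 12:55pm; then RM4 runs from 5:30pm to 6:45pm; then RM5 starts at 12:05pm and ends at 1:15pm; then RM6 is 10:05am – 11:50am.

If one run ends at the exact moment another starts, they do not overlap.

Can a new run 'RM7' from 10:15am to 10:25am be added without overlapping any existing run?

No — it overlaps RM1, RM6

RM1: starts 7am before RM7 ends 10:25am, and ends 10:35am after RM7 starts 10:15am → overlap.
RM2: ends 10:05am at or before RM7 starts 10:15am → clear.
RM6: starts 10:05am before RM7 ends 10:25am, and ends 11:50am after RM7 starts 10:15am → overlap.
RM3: starts 11:15am at or after RM7 ends 10:25am → clear.
RM5: starts 12:05pm at or after RM7 ends 10:25am → clear.
RM4: starts 5:30pm at or after RM7 ends 10:25am → clear.
RM7 overlaps RM1, RM6.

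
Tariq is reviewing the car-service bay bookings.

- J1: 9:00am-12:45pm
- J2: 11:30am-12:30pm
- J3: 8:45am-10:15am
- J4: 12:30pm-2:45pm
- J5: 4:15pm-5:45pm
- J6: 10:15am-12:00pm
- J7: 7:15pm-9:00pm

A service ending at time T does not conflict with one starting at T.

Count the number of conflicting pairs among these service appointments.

5

Sorted by start: J3, J1, J6, J2, J4, J5, J7.
J1 starts before J3 ends → J3 and J1 overlap.
J6 starts exactly when J3 ends (back-to-back, no overlap); J3 is clear from here.
J6 starts before J1 ends → J1 and J6 overlap.
J2 starts before J1 ends → J1 and J2 overlap.
J4 starts before J1 ends → J1 and J4 overlap.
J5 starts after J1 ends; J1 is clear from here.
J2 starts before J6 ends → J6 and J2 overlap.
J4 starts after J6 ends; J6 is clear from here.
J4 starts exactly when J2 ends (back-to-back, no overlap); J2 is clear from here.
J5 starts after J4 ends; J4 is clear from here.
J7 starts after J5 ends.
Overlapping pairs: J1 & J2, J1 & J3, J1 & J4, J1 & J6, J2 & J6 — 5 in total.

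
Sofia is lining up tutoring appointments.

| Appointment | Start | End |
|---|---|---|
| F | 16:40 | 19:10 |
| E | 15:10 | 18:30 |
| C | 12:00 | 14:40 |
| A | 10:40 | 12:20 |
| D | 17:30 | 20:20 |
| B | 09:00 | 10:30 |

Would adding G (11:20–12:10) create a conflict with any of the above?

B: ends 10:30 at or before G starts 11:20 → clear.
A: starts 10:40 before G ends 12:10, and ends 12:20 after G starts 11:20 → overlap.
C: starts 12:00 before G ends 12:10, and ends 14:40 after G starts 11:20 → overlap.
E: starts 15:10 at or after G ends 12:10 → clear.
F: starts 16:40 at or after G ends 12:10 → clear.
D: starts 17:30 at or after G ends 12:10 → clear.
G overlaps A, C.

Yes — it overlaps A, C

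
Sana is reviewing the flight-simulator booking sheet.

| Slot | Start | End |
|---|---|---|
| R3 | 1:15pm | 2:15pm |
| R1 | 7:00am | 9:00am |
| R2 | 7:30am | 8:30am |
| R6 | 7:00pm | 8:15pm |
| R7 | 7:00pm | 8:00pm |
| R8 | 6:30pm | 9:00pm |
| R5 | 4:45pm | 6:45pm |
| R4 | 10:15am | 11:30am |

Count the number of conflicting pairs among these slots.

5

Check each pair: they overlap iff neither finishes before the other starts.
Sorted by start: R1, R2, R4, R3, R5, R8, R6, R7.
R2 starts before R1 ends → R1 and R2 overlap.
R4 starts after R1 ends, so R1 has no further overlaps.
R4 starts after R2 ends, so R2 has no further overlaps.
R3 starts after R4 ends, so R4 has no further overlaps.
R5 starts after R3 ends, so R3 has no further overlaps.
R8 starts before R5 ends → R5 and R8 overlap.
R6 starts after R5 ends, so R5 has no further overlaps.
R6 starts before R8 ends → R8 and R6 overlap.
R7 starts before R8 ends → R8 and R7 overlap.
R7 starts before R6 ends → R6 and R7 overlap.
Overlapping pairs: R1 & R2, R5 & R8, R6 & R7, R6 & R8, R7 & R8 — 5 in total.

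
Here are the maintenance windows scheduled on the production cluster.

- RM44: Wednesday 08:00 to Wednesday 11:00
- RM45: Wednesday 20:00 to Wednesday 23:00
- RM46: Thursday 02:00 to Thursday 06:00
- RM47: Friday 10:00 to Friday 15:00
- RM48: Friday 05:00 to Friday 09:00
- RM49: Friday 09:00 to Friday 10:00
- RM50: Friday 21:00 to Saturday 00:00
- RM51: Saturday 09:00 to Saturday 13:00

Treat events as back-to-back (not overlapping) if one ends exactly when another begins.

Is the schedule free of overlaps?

Yes

Sorted by start: RM44, RM45, RM46, RM48, RM49, RM47, RM50, RM51.
RM45 starts after RM44 ends, so RM44 has no further overlaps.
RM46 starts after RM45 ends, so RM45 has no further overlaps.
RM48 starts after RM46 ends, so RM46 has no further overlaps.
RM49 starts exactly when RM48 ends (back-to-back, no overlap), so RM48 has no further overlaps.
RM47 starts exactly when RM49 ends (back-to-back, no overlap), so RM49 has no further overlaps.
RM50 starts after RM47 ends, so RM47 has no further overlaps.
RM51 starts after RM50 ends.
Every pair is clear; the schedule has no overlaps.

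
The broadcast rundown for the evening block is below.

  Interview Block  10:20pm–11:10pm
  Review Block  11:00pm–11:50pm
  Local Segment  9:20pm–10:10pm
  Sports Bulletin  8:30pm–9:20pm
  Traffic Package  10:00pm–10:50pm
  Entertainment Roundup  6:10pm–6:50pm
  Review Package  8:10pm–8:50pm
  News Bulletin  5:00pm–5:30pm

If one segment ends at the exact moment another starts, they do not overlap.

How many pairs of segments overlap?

Two intervals overlap when each starts before the other ends.
Sorted by start: News Bulletin, Entertainment Roundup, Review Package, Sports Bulletin, Local Segment, Traffic Package, Interview Block, Review Block.
Entertainment Roundup starts after News Bulletin ends; News Bulletin is clear from here.
Review Package starts after Entertainment Roundup ends; Entertainment Roundup is clear from here.
Sports Bulletin starts before Review Package ends → Review Package and Sports Bulletin overlap.
Local Segment starts after Review Package ends; Review Package is clear from here.
Local Segment starts exactly when Sports Bulletin ends (back-to-back, no overlap); Sports Bulletin is clear from here.
Traffic Package starts before Local Segment ends → Local Segment and Traffic Package overlap.
Interview Block starts after Local Segment ends; Local Segment is clear from here.
Interview Block starts before Traffic Package ends → Traffic Package and Interview Block overlap.
Review Block starts after Traffic Package ends.
Review Block starts before Interview Block ends → Interview Block and Review Block overlap.
Overlapping pairs: Interview Block & Review Block, Interview Block & Traffic Package, Local Segment & Traffic Package, Review Package & Sports Bulletin — 4 in total.

4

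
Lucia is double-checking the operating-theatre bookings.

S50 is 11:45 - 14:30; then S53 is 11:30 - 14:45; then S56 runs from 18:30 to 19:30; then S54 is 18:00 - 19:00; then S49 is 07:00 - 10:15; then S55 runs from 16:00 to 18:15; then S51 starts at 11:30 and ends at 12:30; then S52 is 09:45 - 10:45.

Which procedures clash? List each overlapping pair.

Two intervals overlap when each starts before the other ends.
Sorted by start: S49, S52, S51, S53, S50, S55, S54, S56.
S52 starts before S49 ends → S49 and S52 overlap.
S51 starts after S49 ends — done with S49.
S51 starts after S52 ends — done with S52.
S53 starts before S51 ends → S51 and S53 overlap.
S50 starts before S51 ends → S51 and S50 overlap.
S55 starts after S51 ends — done with S51.
S50 starts before S53 ends → S53 and S50 overlap.
S55 starts after S53 ends — done with S53.
S55 starts after S50 ends — done with S50.
S54 starts before S55 ends → S55 and S54 overlap.
S56 starts after S55 ends.
S56 starts before S54 ends → S54 and S56 overlap.

S49 & S52, S50 & S51, S50 & S53, S51 & S53, S54 & S55, S54 & S56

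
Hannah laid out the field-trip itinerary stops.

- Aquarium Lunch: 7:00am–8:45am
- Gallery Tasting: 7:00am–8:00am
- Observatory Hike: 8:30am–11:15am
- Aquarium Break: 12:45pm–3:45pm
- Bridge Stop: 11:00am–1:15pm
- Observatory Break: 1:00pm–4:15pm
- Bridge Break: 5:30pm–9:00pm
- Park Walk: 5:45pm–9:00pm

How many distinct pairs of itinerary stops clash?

7

Sorted by start: Aquarium Lunch, Gallery Tasting, Observatory Hike, Bridge Stop, Aquarium Break, Observatory Break, Bridge Break, Park Walk.
Gallery Tasting starts before Aquarium Lunch ends → Aquarium Lunch and Gallery Tasting overlap.
Observatory Hike starts before Aquarium Lunch ends → Aquarium Lunch and Observatory Hike overlap.
Bridge Stop starts after Aquarium Lunch ends; Aquarium Lunch is clear from here.
Observatory Hike starts after Gallery Tasting ends; Gallery Tasting is clear from here.
Bridge Stop starts before Observatory Hike ends → Observatory Hike and Bridge Stop overlap.
Aquarium Break starts after Observatory Hike ends; Observatory Hike is clear from here.
Aquarium Break starts before Bridge Stop ends → Bridge Stop and Aquarium Break overlap.
Observatory Break starts before Bridge Stop ends → Bridge Stop and Observatory Break overlap.
Bridge Break starts after Bridge Stop ends; Bridge Stop is clear from here.
Observatory Break starts before Aquarium Break ends → Aquarium Break and Observatory Break overlap.
Bridge Break starts after Aquarium Break ends; Aquarium Break is clear from here.
Bridge Break starts after Observatory Break ends; Observatory Break is clear from here.
Park Walk starts before Bridge Break ends → Bridge Break and Park Walk overlap.
Overlapping pairs: Aquarium Break & Bridge Stop, Aquarium Break & Observatory Break, Aquarium Lunch & Gallery Tasting, Aquarium Lunch & Observatory Hike, Bridge Break & Park Walk, Bridge Stop & Observatory Break, Bridge Stop & Observatory Hike — 7 in total.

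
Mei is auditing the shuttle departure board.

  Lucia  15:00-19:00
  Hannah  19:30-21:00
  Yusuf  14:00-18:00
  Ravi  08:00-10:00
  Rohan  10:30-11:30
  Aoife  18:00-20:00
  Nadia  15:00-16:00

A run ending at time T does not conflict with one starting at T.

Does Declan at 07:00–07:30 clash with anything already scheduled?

Ravi: starts 08:00 at or after Declan ends 07:30 → clear.
Rohan: starts 10:30 at or after Declan ends 07:30 → clear.
Yusuf: starts 14:00 at or after Declan ends 07:30 → clear.
Nadia: starts 15:00 at or after Declan ends 07:30 → clear.
Lucia: starts 15:00 at or after Declan ends 07:30 → clear.
Aoife: starts 18:00 at or after Declan ends 07:30 → clear.
Hannah: starts 19:30 at or after Declan ends 07:30 → clear.

No — it doesn't clash with anything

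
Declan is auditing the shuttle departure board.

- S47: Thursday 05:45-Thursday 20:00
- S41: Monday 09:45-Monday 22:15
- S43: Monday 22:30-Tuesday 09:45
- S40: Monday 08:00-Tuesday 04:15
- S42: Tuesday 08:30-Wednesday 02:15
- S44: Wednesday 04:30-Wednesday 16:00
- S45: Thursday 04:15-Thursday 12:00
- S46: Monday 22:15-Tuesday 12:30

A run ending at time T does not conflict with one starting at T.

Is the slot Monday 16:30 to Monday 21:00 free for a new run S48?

S40: starts Monday 08:00 before S48 ends Monday 21:00, and ends Tuesday 04:15 after S48 starts Monday 16:30 → overlap.
S41: starts Monday 09:45 before S48 ends Monday 21:00, and ends Monday 22:15 after S48 starts Monday 16:30 → overlap.
S46: starts Monday 22:15 at or after S48 ends Monday 21:00 → clear.
S43: starts Monday 22:30 at or after S48 ends Monday 21:00 → clear.
S42: starts Tuesday 08:30 at or after S48 ends Monday 21:00 → clear.
S44: starts Wednesday 04:30 at or after S48 ends Monday 21:00 → clear.
S45: starts Thursday 04:15 at or after S48 ends Monday 21:00 → clear.
S47: starts Thursday 05:45 at or after S48 ends Monday 21:00 → clear.
S48 overlaps S40, S41.

No — it overlaps S40, S41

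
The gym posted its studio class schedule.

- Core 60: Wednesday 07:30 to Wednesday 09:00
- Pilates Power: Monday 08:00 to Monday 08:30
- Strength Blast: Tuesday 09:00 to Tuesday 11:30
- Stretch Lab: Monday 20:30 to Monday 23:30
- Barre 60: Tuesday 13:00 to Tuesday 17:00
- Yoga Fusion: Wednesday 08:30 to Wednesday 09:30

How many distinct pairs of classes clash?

Sorted by start: Pilates Power, Stretch Lab, Strength Blast, Barre 60, Core 60, Yoga Fusion.
Stretch Lab starts after Pilates Power ends — done with Pilates Power.
Strength Blast starts after Stretch Lab ends — done with Stretch Lab.
Barre 60 starts after Strength Blast ends — done with Strength Blast.
Core 60 starts after Barre 60 ends — done with Barre 60.
Yoga Fusion starts before Core 60 ends → Core 60 and Yoga Fusion overlap.
Overlapping pairs: Core 60 & Yoga Fusion — 1 in total.

1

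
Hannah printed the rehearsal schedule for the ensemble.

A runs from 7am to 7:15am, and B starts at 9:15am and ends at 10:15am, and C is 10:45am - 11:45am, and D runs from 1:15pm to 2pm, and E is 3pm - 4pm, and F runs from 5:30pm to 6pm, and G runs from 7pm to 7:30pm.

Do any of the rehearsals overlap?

No

Check each pair: they overlap iff neither finishes before the other starts.
Sorted by start: A, B, C, D, E, F, G.
B starts after A ends; A is clear from here.
C starts after B ends; B is clear from here.
D starts after C ends; C is clear from here.
E starts after D ends; D is clear from here.
F starts after E ends; E is clear from here.
G starts after F ends.
Every pair is clear; the schedule has no overlaps.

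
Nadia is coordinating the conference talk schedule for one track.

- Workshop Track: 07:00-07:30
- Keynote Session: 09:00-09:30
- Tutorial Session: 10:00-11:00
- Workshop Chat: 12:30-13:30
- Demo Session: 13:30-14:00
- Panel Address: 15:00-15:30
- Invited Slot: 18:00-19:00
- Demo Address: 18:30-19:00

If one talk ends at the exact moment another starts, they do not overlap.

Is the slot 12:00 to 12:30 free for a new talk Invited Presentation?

Workshop Track: ends 07:30 at or before Invited Presentation starts 12:00 → clear.
Keynote Session: ends 09:30 at or before Invited Presentation starts 12:00 → clear.
Tutorial Session: ends 11:00 at or before Invited Presentation starts 12:00 → clear.
Workshop Chat: starts 12:30 at or after Invited Presentation ends 12:30 → clear.
Demo Session: starts 13:30 at or after Invited Presentation ends 12:30 → clear.
Panel Address: starts 15:00 at or after Invited Presentation ends 12:30 → clear.
Invited Slot: starts 18:00 at or after Invited Presentation ends 12:30 → clear.
Demo Address: starts 18:30 at or after Invited Presentation ends 12:30 → clear.

Yes — the slot is free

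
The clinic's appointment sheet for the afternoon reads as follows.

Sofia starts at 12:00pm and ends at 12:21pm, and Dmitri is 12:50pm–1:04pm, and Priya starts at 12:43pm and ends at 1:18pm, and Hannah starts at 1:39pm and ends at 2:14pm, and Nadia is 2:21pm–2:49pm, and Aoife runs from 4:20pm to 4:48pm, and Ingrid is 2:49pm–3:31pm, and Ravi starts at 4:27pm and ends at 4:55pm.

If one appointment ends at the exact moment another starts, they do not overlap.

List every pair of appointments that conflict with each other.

Aoife & Ravi, Dmitri & Priya

Sorted by start: Sofia, Priya, Dmitri, Hannah, Nadia, Ingrid, Aoife, Ravi.
Priya starts after Sofia ends, so Sofia has no further overlaps.
Dmitri starts before Priya ends → Priya and Dmitri overlap.
Hannah starts after Priya ends, so Priya has no further overlaps.
Hannah starts after Dmitri ends, so Dmitri has no further overlaps.
Nadia starts after Hannah ends, so Hannah has no further overlaps.
Ingrid starts exactly when Nadia ends (back-to-back, no overlap), so Nadia has no further overlaps.
Aoife starts after Ingrid ends, so Ingrid has no further overlaps.
Ravi starts before Aoife ends → Aoife and Ravi overlap.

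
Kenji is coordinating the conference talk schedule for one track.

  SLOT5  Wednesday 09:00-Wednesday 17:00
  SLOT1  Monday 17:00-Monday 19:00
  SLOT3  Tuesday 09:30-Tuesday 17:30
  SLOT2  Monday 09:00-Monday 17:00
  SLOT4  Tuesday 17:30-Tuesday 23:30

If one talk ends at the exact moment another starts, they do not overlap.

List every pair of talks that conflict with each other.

no overlapping pairs

Two intervals overlap when each starts before the other ends.
Sorted by start: SLOT2, SLOT1, SLOT3, SLOT4, SLOT5.
SLOT1 starts exactly when SLOT2 ends (back-to-back, no overlap) — done with SLOT2.
SLOT3 starts after SLOT1 ends — done with SLOT1.
SLOT4 starts exactly when SLOT3 ends (back-to-back, no overlap) — done with SLOT3.
SLOT5 starts after SLOT4 ends.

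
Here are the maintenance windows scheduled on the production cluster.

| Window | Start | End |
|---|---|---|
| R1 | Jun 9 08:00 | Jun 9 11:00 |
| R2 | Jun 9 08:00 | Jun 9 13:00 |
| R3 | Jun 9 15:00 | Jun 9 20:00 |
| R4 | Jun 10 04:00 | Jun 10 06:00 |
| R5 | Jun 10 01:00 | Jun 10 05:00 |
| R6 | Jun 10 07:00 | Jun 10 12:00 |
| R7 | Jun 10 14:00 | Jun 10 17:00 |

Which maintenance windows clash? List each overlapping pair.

R1 & R2, R4 & R5

Sorted by start: R1, R2, R3, R5, R4, R6, R7.
R2 starts before R1 ends → R1 and R2 overlap.
R3 starts after R1 ends — done with R1.
R3 starts after R2 ends — done with R2.
R5 starts after R3 ends — done with R3.
R4 starts before R5 ends → R5 and R4 overlap.
R6 starts after R5 ends — done with R5.
R6 starts after R4 ends — done with R4.
R7 starts after R6 ends.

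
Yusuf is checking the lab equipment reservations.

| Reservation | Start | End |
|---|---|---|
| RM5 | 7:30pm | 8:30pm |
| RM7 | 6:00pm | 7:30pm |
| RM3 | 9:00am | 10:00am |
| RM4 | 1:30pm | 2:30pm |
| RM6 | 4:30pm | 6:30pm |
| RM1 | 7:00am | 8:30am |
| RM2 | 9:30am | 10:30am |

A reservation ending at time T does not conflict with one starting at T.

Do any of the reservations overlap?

Sorted by start: RM1, RM3, RM2, RM4, RM6, RM7, RM5.
RM3 starts after RM1 ends; RM1 is clear from here.
RM2 starts before RM3 ends → RM3 and RM2 overlap.
That's a conflict, so the schedule is not conflict-free.

Yes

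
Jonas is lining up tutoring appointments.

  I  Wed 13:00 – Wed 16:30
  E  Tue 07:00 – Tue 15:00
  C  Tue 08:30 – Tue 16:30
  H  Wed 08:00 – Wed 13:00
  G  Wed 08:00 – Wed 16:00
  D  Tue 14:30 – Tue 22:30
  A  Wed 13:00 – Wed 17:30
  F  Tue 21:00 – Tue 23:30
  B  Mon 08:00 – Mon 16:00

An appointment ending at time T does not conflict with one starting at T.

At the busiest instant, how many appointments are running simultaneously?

Sweep the timeline, counting +1 at each start and −1 at each end (ends before starts at a tie):
Mon 08:00 start B → 1
Mon 16:00 end B → 0
Tue 07:00 start E → 1
Tue 08:30 start C → 2
Tue 14:30 start D → 3
Tue 15:00 end E → 2
Tue 16:30 end C → 1
Tue 21:00 start F → 2
Tue 22:30 end D → 1
Tue 23:30 end F → 0
Wed 08:00 start G → 1
Wed 08:00 start H → 2
Wed 13:00 end H → 1
Wed 13:00 start A → 2
Wed 13:00 start I → 3
Wed 16:00 end G → 2
Wed 16:30 end I → 1
Wed 17:30 end A → 0
Peak is 3, at Tue 14:30 (C, D, E).

3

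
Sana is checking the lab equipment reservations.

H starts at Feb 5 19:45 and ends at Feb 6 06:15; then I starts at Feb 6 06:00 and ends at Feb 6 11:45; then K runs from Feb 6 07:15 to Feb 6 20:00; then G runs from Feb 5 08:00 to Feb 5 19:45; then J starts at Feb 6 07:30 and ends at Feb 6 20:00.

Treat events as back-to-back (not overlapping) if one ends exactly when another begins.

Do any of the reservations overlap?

Yes

Sorted by start: G, H, I, K, J.
H starts exactly when G ends (back-to-back, no overlap), so nothing later overlaps G either.
I starts before H ends → H and I overlap.
That's a conflict, so the schedule is not conflict-free.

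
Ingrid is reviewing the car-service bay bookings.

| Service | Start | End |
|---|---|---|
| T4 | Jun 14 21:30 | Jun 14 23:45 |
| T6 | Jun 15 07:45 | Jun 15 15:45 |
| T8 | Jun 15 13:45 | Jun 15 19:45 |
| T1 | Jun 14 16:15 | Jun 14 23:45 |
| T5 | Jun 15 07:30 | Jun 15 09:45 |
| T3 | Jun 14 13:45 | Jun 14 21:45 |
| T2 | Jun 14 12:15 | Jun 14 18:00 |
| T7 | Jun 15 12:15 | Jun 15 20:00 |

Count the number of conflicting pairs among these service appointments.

9

Sorted by start: T2, T3, T1, T4, T5, T6, T7, T8.
T3 starts before T2 ends → T2 and T3 overlap.
T1 starts before T2 ends → T2 and T1 overlap.
T4 starts after T2 ends, so nothing later overlaps T2 either.
T1 starts before T3 ends → T3 and T1 overlap.
T4 starts before T3 ends → T3 and T4 overlap.
T5 starts after T3 ends, so nothing later overlaps T3 either.
T4 starts before T1 ends → T1 and T4 overlap.
T5 starts after T1 ends, so nothing later overlaps T1 either.
T5 starts after T4 ends, so nothing later overlaps T4 either.
T6 starts before T5 ends → T5 and T6 overlap.
T7 starts after T5 ends, so nothing later overlaps T5 either.
T7 starts before T6 ends → T6 and T7 overlap.
T8 starts before T6 ends → T6 and T8 overlap.
T8 starts before T7 ends → T7 and T8 overlap.
Overlapping pairs: T1 & T2, T1 & T3, T1 & T4, T2 & T3, T3 & T4, T5 & T6, T6 & T7, T6 & T8, T7 & T8 — 9 in total.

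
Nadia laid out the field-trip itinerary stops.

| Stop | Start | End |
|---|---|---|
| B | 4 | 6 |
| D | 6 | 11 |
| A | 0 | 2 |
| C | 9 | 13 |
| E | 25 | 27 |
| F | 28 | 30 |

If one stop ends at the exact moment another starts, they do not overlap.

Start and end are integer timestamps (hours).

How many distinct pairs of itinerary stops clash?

Sorted by start: A, B, D, C, E, F.
B starts after A ends — done with A.
D starts exactly when B ends (back-to-back, no overlap) — done with B.
C starts before D ends → D and C overlap.
E starts after D ends — done with D.
E starts after C ends — done with C.
F starts after E ends.
Overlapping pairs: C & D — 1 in total.

1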